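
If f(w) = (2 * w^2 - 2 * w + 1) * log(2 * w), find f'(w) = (4*w^2*log(w) + 2*w^2 + 4*w^2*log(2) - 2*w*log(w) - 2*w - 2*w*log(2) + 1)/w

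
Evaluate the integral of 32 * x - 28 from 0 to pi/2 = -6*pi - 4 + (2 - 2*pi)^2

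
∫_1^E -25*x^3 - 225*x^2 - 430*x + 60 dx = -25*(exp(2)/2 + 3*E)^2 + 10*exp(2) + 60*E + 945/4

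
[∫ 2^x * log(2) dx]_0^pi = -1 + 2^pi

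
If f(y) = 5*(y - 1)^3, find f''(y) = 30*y - 30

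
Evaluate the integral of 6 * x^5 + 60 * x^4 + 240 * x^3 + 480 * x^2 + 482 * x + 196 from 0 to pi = -68 + (2 + pi)^2 + (2 + pi)^6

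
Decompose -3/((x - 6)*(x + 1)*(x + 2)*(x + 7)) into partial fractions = 1/(130*(x + 7)) - 3/(40*(x + 2)) + 1/(14*(x + 1)) - 3/(728*(x - 6))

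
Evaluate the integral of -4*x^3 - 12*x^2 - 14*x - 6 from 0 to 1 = -18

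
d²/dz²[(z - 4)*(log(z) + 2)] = (z + 4)/z^2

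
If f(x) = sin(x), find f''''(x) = sin(x)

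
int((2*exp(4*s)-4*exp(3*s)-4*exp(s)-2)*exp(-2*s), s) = ((exp(s) - 2)*exp(s) - 1)^2*exp(-2*s) + C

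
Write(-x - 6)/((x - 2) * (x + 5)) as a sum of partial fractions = 1/(7*(x + 5)) - 8/(7*(x - 2))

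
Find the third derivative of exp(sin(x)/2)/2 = (-6*sin(x) + cos(x)^2 - 4)*exp(sin(x)/2)*cos(x)/16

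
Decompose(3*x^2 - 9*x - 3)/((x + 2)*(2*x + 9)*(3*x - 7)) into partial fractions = -69/(533*(3*x - 7)) + 393/(205*(2*x + 9)) - 27/(65*(x + 2))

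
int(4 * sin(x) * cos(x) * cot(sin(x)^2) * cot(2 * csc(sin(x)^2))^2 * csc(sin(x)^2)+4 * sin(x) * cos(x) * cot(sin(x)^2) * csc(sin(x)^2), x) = cot(2*csc(sin(x)^2)) + C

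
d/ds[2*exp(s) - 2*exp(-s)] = (2*exp(2*s) + 2)*exp(-s)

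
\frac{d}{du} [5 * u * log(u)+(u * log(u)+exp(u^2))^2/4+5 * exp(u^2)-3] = u^2*exp(u^2)*log(u) + u*exp(2*u^2) + 10*u*exp(u^2) + u*log(u)^2/2 + u*log(u)/2 + exp(u^2)*log(u)/2 + exp(u^2)/2 + 5*log(u) + 5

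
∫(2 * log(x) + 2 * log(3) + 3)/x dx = (log(3*x) + 3)*log(3*x) + C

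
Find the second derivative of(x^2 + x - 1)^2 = 12*x^2 + 12*x - 2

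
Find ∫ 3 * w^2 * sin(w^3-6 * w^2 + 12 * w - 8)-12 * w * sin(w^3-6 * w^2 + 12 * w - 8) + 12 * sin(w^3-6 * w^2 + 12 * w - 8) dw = -cos((w - 2)^3) + C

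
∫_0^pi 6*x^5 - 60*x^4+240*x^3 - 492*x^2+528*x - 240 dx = -100 + (-2 + (-2 + pi)^3)^2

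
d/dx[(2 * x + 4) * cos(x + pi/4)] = -2*x*sin(x + pi/4) - 3*sqrt(2)*sin(x) - sqrt(2)*cos(x)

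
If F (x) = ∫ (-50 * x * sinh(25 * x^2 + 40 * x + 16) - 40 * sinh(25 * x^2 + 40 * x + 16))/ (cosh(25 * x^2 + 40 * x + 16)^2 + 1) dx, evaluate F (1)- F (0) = -acot(cosh(16)) + acot(cosh(81))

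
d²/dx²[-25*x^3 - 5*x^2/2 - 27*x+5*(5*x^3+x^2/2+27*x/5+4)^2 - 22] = 3750*x^4 + 500*x^3 + 3255*x^2 + 1212*x + 1633/5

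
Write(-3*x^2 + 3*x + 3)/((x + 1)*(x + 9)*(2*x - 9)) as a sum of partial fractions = -59/(99*(2*x - 9)) - 89/(72*(x + 9)) + 3/(88*(x + 1))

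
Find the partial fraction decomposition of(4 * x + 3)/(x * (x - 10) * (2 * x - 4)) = -11/(32*(x - 2)) + 43/(160*(x - 10)) + 3/(40*x)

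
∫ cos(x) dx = sin(x) + C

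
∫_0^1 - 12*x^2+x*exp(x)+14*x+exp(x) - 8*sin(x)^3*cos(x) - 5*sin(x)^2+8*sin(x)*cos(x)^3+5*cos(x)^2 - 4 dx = -1/2 - cos(4)/2 + 5*sin(2)/2 + E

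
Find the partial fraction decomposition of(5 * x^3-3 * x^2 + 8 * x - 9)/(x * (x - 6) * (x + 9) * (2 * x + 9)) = -499/(189*(2*x + 9)) + 49/(15*(x + 9)) + 337/(630*(x - 6)) + 1/(54*x)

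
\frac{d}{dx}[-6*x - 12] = -6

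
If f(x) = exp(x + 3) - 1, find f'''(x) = exp(x + 3)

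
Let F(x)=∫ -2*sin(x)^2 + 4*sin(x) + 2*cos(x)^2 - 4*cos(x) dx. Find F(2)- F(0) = -1 + (-2 + cos(2) + sin(2))^2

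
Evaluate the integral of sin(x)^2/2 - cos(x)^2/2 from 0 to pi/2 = 0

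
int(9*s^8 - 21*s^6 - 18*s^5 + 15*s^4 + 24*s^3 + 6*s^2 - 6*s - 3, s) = s^9 - 3*s^7 - 3*s^6 + 3*s^5 + 6*s^4 + 2*s^3 - 3*s^2 - 3*s + C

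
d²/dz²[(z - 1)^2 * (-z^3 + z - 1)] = -20*z^3 + 24*z^2 - 6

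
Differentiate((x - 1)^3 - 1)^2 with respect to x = 6*x^5 - 30*x^4 + 60*x^3 - 66*x^2 + 42*x - 12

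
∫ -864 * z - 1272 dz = -432*z^2 - 1272*z + C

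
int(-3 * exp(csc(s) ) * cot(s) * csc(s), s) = 3*exp(csc(s)) + C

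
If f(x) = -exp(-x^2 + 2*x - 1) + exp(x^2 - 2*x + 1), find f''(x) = (4*x^2*exp(2*x^2 - 4*x + 2) - 4*x^2 - 8*x*exp(2*x^2 - 4*x + 2) + 8*x + 6*exp(2*x^2 - 4*x + 2) - 2)*exp(-x^2 + 2*x - 1)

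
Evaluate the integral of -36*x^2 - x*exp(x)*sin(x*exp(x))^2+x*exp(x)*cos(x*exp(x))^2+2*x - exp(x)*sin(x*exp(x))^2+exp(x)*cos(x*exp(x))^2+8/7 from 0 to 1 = -69/7 + sin(2*E)/2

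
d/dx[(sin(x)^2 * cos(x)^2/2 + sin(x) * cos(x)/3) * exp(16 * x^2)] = (-4*x*(1 - cos(2*x))^2 + 16*x*sin(2*x)/3 - 8*x*cos(2*x) + 8*x + sin(4*x)/4 + cos(2*x)/3)*exp(16*x^2)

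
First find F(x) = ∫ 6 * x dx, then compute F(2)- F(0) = 12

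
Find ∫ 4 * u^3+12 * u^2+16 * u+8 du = u^4 + 4*u^3 + 8*u^2 + 8*u + C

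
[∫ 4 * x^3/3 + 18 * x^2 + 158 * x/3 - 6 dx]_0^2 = cos(-sinh(2)^2 + 1 + cosh(2)^2) - cos(2) + 440/3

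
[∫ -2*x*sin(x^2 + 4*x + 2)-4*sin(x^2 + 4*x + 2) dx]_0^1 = -cos(2) + cos(7)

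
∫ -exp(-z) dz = exp(-z) + C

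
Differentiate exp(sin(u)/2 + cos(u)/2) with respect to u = sqrt(2)*exp(sin(u)/2)*exp(cos(u)/2)*cos(u + pi/4)/2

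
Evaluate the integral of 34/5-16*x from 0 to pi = -8*pi^2 + 34*pi/5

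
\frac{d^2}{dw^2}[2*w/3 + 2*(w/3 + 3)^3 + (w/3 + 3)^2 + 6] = 4*w/9 + 38/9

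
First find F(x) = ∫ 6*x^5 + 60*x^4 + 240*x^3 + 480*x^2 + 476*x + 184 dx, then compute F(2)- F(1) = 3353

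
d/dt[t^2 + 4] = 2*t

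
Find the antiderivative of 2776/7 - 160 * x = -80*x^2 + 2776*x/7 + C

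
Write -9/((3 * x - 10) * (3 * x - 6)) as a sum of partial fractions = -9/(4*(3*x - 10)) + 3/(4*(x - 2))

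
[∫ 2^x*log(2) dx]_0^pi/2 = -1 + 2^(pi/2)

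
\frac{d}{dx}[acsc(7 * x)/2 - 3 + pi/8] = -1/(14*x^2*sqrt(1 - 1/(49*x^2)))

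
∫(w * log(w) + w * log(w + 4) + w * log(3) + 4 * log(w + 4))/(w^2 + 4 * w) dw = log(3*w)*log(w + 4) + C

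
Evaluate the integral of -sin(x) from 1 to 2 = -cos(1) + cos(2)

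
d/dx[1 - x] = -1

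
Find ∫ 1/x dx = log(x/2) + C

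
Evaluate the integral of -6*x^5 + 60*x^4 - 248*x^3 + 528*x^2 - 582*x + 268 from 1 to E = -((-2 + E)^2 + 1)^3 - 2*(-2 + E)^2 + ((-2 + E)^2 + 1)^2 + 6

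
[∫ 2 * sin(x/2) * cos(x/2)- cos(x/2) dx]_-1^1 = -4*sin(1/2)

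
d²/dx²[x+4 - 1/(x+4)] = -2/(x^3 + 12*x^2 + 48*x + 64)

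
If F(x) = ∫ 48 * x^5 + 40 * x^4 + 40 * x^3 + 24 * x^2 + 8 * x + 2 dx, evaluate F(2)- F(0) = 1012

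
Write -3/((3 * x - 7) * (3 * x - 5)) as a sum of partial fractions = 3/(2*(3*x - 5)) - 3/(2*(3*x - 7))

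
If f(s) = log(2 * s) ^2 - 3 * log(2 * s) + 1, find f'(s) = (2*log(s) - 3 + 2*log(2))/s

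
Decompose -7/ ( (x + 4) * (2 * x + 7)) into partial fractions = -14/(2*x + 7) + 7/(x + 4)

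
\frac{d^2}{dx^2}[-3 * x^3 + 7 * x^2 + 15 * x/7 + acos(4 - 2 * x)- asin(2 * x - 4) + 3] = 14 - 18*x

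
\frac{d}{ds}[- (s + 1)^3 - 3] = -3*s^2 - 6*s - 3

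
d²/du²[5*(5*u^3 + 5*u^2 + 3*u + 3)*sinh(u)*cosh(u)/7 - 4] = 50*u^3*sinh(2*u)/7 + 50*u^2*sinh(2*u)/7 + 150*u^2*cosh(2*u)/7 + 15*u*sinh(2*u) + 100*u*cosh(2*u)/7 + 55*sinh(2*u)/7 + 30*cosh(2*u)/7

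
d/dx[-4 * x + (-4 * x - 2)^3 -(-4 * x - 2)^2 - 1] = -192*x^2 - 224*x - 68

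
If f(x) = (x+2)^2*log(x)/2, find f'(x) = (2*x^2*log(x) + x^2 + 4*x*log(x) + 4*x + 4)/(2*x)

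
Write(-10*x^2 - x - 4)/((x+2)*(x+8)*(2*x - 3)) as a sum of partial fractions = -16/(19*(2*x - 3)) - 106/(19*(x + 8)) + 1/(x + 2)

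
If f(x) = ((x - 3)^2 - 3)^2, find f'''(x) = 24*x - 72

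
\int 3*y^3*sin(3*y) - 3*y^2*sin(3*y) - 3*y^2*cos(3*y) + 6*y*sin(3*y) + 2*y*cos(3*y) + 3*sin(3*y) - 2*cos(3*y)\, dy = (-y^3 + y^2 - 2*y - 1)*cos(3*y) + C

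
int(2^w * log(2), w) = 2^w + C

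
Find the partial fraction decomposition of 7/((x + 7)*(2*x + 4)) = -7/(10*(x + 7)) + 7/(10*(x + 2))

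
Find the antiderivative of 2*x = x^2 + C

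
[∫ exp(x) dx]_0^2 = -1 + exp(2)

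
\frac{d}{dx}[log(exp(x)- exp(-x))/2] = (exp(2*x) + 1)/(2*exp(2*x) - 2)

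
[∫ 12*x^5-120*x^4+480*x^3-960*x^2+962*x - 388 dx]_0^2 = -132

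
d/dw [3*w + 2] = 3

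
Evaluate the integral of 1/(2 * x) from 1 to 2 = -log(3)/2 + log(6)/2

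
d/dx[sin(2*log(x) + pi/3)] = 2*cos(2*log(x) + pi/3)/x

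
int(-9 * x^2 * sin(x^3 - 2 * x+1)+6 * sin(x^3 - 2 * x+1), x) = 3*cos(x^3 - 2*x + 1) + C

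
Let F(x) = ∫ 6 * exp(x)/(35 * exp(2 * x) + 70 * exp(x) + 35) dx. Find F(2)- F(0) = -3/35 + 6*exp(2)/(35*(1 + exp(2)))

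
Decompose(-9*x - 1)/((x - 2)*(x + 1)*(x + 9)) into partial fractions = 10/(11*(x + 9)) - 1/(3*(x + 1)) - 19/(33*(x - 2))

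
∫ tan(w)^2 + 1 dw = tan(w) + C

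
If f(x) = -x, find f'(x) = -1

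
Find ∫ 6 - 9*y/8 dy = -9*y^2/16 + 6*y + C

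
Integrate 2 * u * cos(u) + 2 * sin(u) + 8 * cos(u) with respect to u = (2*u + 8)*sin(u) + C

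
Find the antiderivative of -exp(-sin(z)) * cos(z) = exp(-sin(z)) + C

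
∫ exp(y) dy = exp(y) + C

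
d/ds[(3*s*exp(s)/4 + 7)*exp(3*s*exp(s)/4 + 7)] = 9*s^2*exp(3*s*exp(s)/4 + 2*s + 7)/16 + 6*s*exp(3*s*exp(s)/4 + s + 7) + 9*s*exp(3*s*exp(s)/4 + 2*s + 7)/16 + 6*exp(3*s*exp(s)/4 + s + 7)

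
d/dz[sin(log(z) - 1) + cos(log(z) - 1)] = sqrt(2)*cos(log(z) - 1 + pi/4)/z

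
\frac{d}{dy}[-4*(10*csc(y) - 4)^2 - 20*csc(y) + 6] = 100*(-3 + 8/sin(y))*cos(y)/sin(y)^2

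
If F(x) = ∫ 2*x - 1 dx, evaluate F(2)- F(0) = 2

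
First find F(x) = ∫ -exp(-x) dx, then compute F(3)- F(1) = -exp(-1) + exp(-3)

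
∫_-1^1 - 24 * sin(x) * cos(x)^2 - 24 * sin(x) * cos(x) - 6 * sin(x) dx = 0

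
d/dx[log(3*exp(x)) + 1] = 1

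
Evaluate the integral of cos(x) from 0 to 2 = sin(2)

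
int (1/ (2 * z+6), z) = log(z/3 + 1)/2 + C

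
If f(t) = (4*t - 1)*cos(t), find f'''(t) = 4*t*sin(t) - sin(t) - 12*cos(t)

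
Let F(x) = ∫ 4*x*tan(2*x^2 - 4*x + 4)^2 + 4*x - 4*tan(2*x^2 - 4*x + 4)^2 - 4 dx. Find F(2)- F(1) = tan(4) - tan(2)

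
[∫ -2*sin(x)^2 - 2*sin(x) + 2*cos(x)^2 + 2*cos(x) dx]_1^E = -(cos(1) + sin(1) + 1)^2 + (cos(E) + sin(E) + 1)^2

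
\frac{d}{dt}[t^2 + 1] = 2*t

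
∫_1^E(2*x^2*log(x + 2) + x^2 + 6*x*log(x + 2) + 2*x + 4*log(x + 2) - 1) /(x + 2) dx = -2*log(3) + (-2 + (1 + E)^2)*log(2 + E)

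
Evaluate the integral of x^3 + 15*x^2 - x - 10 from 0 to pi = (-2*pi + pi^3)*(pi/4 + 5)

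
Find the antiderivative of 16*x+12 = 8*x^2 + 12*x + C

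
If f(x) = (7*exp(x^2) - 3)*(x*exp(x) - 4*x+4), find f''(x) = -112*x^3*exp(x^2) + 28*x^3*exp(x^2 + x) + 112*x^2*exp(x^2) + 28*x^2*exp(x^2 + x) - 3*x*exp(x) - 168*x*exp(x^2) + 49*x*exp(x^2 + x) - 6*exp(x) + 56*exp(x^2) + 14*exp(x^2 + x)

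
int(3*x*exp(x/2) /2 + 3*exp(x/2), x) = 3*x*exp(x/2) + C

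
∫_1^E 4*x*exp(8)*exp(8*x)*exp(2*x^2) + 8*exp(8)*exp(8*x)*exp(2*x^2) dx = -exp(18) + exp(2*(2 + E)^2)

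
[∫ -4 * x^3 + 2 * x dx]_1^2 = -12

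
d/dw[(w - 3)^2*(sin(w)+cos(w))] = -w^2*sin(w) + w^2*cos(w) + 8*w*sin(w) - 4*w*cos(w) - 15*sin(w) + 3*cos(w)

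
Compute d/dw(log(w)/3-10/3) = 1/(3*w)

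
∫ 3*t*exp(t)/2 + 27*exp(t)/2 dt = 3*(t + 8)*exp(t)/2 + C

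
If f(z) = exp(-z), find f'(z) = -exp(-z)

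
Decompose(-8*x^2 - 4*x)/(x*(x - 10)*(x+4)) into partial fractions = -2/(x + 4) - 6/(x - 10)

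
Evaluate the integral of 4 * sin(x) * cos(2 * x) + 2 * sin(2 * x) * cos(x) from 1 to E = cos(3) + cos(E) - cos(1) - cos(3*E)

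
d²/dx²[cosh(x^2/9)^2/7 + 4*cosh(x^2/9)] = 16*x^2*cosh(x^2/9)/81 + 8*x^2*cosh(2*x^2/9)/567 + 8*sinh(x^2/9)/9 + 2*sinh(2*x^2/9)/63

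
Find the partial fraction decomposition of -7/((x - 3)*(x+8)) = 7/(11*(x + 8)) - 7/(11*(x - 3))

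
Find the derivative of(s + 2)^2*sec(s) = (s^2*sin(s)/cos(s) + 4*s*sin(s)/cos(s) + 2*s + 4*sin(s)/cos(s) + 4)/cos(s)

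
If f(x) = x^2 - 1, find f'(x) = 2*x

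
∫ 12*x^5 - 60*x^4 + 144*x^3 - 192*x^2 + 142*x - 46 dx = 2*x^6 - 12*x^5 + 36*x^4 - 64*x^3 + 71*x^2 - 46*x + C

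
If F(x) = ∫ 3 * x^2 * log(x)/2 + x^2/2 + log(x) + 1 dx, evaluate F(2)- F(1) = 6*log(2)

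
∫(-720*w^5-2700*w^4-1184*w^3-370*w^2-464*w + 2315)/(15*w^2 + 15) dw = -12*w^4 - 60*w^3 - 232*w^2/15 + 466*w/3 + acot(w) + C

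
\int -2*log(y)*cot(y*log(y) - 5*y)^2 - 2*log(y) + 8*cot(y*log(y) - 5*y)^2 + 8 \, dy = 2*cot(y*(log(y) - 5)) + C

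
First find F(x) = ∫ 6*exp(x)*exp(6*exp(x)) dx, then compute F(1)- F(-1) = -exp(6*exp(-1)) + exp(6*E)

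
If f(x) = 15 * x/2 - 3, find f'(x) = 15/2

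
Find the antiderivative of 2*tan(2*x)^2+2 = tan(2*x) + C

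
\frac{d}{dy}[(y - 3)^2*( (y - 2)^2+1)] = 4*y^3 - 30*y^2 + 76*y - 66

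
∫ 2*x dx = x^2 + C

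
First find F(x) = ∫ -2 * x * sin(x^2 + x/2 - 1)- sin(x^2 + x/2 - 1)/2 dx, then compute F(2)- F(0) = cos(4) - cos(1)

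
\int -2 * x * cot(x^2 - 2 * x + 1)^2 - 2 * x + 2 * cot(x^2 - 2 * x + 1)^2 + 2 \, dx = cot((x - 1)^2) + C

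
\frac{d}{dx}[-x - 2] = -1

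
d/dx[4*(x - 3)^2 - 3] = 8*x - 24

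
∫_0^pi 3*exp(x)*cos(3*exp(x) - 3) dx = -sin(3 - 3*exp(pi))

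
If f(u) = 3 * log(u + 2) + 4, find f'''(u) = 6/(u^3 + 6*u^2 + 12*u + 8)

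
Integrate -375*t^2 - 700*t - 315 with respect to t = -125*t^3 - 350*t^2 - 315*t + C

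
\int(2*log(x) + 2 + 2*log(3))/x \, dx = (log(3*x) + 1)^2 + C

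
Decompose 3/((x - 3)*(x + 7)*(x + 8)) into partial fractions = 3/(11*(x + 8)) - 3/(10*(x + 7)) + 3/(110*(x - 3))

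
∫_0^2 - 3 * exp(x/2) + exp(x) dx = -4 + (-3 + E)^2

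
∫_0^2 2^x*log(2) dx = 3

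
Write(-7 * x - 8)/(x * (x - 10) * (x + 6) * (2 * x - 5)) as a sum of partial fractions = 4/(25*(2*x - 5)) - 1/(48*(x + 6)) - 13/(400*(x - 10)) - 2/(75*x)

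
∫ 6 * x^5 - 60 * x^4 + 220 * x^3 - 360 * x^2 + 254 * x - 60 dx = x^6 - 12*x^5 + 55*x^4 - 120*x^3 + 127*x^2 - 60*x + C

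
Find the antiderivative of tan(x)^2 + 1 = tan(x) + C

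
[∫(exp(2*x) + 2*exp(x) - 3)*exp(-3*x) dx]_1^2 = -exp(-3) - exp(-4) + exp(-6) + exp(-1)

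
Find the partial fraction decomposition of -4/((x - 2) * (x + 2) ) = 1/(x + 2) - 1/(x - 2)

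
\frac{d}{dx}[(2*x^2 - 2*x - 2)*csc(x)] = 2*(-x^2*cos(x)/sin(x) + 2*x + x*cos(x)/sin(x) - 1 + cos(x)/sin(x))/sin(x)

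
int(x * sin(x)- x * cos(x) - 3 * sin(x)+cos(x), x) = -sqrt(2)*(x - 2)*sin(x + pi/4) + C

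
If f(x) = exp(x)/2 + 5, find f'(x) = exp(x)/2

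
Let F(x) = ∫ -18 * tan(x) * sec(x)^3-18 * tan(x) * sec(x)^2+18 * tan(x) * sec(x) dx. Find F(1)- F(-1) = 0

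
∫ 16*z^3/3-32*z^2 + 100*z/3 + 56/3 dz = 4*z^4/3 - 32*z^3/3 + 50*z^2/3 + 56*z/3 + C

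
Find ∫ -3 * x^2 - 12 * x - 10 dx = -x^3 - 6*x^2 - 10*x + C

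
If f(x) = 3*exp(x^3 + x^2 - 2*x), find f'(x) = 9*x^2*exp(x^3 + x^2 - 2*x) + 6*x*exp(x^3 + x^2 - 2*x) - 6*exp(x^3 + x^2 - 2*x)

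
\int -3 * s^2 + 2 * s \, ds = -s^3 + s^2 + C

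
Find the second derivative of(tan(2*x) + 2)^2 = 24*tan(2*x)^4 + 32*tan(2*x)^3 + 32*tan(2*x)^2 + 32*tan(2*x) + 8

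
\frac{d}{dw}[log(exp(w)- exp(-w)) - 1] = (exp(2*w) + 1)/(exp(2*w) - 1)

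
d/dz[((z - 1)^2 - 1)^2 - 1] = 4*z^3 - 12*z^2 + 8*z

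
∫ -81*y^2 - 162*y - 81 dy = -27*y^3 - 81*y^2 - 81*y + C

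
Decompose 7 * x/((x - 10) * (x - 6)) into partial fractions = -21/(2*(x - 6)) + 35/(2*(x - 10))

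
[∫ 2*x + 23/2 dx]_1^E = -55/2 + (3 + 2*E)*(E/2 + 5)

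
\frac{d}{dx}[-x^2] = -2*x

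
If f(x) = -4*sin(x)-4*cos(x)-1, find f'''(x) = -4*sin(x) + 4*cos(x)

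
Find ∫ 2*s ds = s^2 + C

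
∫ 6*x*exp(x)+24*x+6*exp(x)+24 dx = 6*x*(2*x + exp(x) + 4) + C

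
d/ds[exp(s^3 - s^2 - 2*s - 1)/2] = (3*s^2 - 2*s - 2)*exp(s^3 - s^2 - 2*s - 1)/2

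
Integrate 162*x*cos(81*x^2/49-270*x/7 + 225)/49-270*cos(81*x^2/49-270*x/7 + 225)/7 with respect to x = sin(9*(3*x - 35)^2/49) + C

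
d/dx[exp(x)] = exp(x)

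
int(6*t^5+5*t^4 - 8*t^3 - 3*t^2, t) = t^6 + t^5 - 2*t^4 - t^3 + C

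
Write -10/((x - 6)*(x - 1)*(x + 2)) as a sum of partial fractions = -5/(12*(x + 2)) + 2/(3*(x - 1)) - 1/(4*(x - 6))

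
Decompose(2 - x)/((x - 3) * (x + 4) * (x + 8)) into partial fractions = 5/(22*(x + 8)) - 3/(14*(x + 4)) - 1/(77*(x - 3))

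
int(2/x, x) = 2*log(2*x) + C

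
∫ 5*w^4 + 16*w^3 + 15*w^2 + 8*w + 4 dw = w^5 + 4*w^4 + 5*w^3 + 4*w^2 + 4*w + C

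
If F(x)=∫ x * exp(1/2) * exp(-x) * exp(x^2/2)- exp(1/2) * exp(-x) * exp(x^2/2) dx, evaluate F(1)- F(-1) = 1 - exp(2)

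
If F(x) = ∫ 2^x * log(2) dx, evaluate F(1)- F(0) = 1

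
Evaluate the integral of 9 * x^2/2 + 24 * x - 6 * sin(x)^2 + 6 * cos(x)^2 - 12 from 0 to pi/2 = -6*pi + 3*pi^3/16 + 3*pi^2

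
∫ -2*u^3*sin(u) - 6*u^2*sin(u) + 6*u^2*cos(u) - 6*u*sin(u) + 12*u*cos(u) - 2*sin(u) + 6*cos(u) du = 2*(u + 1)^3*cos(u) + C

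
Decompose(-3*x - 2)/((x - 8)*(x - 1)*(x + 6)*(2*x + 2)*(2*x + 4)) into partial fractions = 1/(490*(x + 6)) - 1/(120*(x + 2)) + 1/(360*(x + 1)) + 5/(1176*(x - 1)) - 13/(17640*(x - 8))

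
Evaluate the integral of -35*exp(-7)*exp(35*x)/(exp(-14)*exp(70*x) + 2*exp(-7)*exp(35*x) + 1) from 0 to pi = -exp(7)/(1 + exp(7)) + exp(7 - 35*pi)/(exp(7 - 35*pi) + 1)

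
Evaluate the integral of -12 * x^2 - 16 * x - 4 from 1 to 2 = -56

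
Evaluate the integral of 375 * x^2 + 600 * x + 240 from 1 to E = -729 + (4 + 5*E)^3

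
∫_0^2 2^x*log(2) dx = 3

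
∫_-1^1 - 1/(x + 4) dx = -log(5) + log(3)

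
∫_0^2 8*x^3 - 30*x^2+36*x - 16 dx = -8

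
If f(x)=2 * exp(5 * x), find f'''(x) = 250*exp(5*x)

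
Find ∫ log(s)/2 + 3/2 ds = s*(log(s) + 2)/2 + C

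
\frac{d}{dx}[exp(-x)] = -exp(-x)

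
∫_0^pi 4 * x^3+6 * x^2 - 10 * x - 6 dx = -9 + (-3 + pi + pi^2)^2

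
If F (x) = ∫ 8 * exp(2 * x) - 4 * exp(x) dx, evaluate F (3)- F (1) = -4*exp(3) - 4*exp(2) + 4*E + 4*exp(6)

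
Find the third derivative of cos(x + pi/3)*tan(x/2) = -3*sin(x + pi/3)*tan(x/2)^3/2 - sin(x + pi/3)*tan(x/2)/2 + 3*cos(x + pi/3)*tan(x/2)^4/4 - cos(x + pi/3)*tan(x/2)^2/2 - 5*cos(x + pi/3)/4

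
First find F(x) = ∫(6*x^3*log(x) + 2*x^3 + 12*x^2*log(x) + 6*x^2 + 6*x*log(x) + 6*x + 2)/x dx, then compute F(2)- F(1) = 54*log(2)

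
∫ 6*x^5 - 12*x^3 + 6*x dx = x^6 - 3*x^4 + 3*x^2 + C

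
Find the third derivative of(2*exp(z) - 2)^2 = 32*exp(2*z) - 8*exp(z)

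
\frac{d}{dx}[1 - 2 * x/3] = -2/3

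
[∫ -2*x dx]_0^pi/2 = -pi^2/4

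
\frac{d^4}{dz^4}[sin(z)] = sin(z)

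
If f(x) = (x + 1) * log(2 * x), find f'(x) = (x*log(x) + x*log(2) + x + 1)/x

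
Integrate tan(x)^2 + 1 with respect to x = tan(x) + C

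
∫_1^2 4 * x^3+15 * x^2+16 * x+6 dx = 80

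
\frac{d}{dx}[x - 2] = 1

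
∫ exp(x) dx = exp(x) + C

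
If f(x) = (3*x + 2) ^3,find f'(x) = 81*x^2 + 108*x + 36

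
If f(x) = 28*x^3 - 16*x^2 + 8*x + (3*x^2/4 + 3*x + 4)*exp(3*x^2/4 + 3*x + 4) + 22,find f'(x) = 9*x^3*exp(3*x^2/4 + 3*x + 4)/8 + 27*x^2*exp(3*x^2/4 + 3*x + 4)/4 + 84*x^2 + 33*x*exp(3*x^2/4 + 3*x + 4)/2 - 32*x + 15*exp(3*x^2/4 + 3*x + 4) + 8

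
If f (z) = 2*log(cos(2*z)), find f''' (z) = -32*sin(2*z)/cos(2*z)^3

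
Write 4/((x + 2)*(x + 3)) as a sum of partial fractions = -4/(x + 3) + 4/(x + 2)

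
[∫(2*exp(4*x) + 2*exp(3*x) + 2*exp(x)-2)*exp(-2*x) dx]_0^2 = -1 + (-exp(-2) + 1 + exp(2))^2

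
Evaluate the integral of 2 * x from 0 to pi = pi^2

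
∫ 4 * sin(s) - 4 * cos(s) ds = -4*sqrt(2)*sin(s + pi/4) + C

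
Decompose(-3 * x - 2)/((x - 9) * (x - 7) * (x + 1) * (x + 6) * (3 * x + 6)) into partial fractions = 4/(2925*(x + 6)) - 1/(297*(x + 2)) + 1/(1200*(x + 1)) + 23/(5616*(x - 7)) - 29/(9900*(x - 9))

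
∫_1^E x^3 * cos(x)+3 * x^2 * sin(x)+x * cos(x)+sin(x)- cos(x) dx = -sin(1) + (-1 + E + exp(3))*sin(E)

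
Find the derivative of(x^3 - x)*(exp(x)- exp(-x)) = (x^3*exp(2*x) + x^3 + 3*x^2*exp(2*x) - 3*x^2 - x*exp(2*x) - x - exp(2*x) + 1)*exp(-x)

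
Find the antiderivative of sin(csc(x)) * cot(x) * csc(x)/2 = cos(csc(x))/2 + C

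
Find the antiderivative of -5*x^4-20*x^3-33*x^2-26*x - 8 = -x^5 - 5*x^4 - 11*x^3 - 13*x^2 - 8*x + C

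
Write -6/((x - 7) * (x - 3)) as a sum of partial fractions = 3/(2*(x - 3)) - 3/(2*(x - 7))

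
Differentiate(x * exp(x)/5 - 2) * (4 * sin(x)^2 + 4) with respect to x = 4*x*exp(x)*sin(2*x)/5 - 2*x*exp(x)*cos(2*x)/5 + 6*x*exp(x)/5 - 2*exp(x)*cos(2*x)/5 + 6*exp(x)/5 - 8*sin(2*x)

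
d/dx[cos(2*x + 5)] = -2*sin(2*x + 5)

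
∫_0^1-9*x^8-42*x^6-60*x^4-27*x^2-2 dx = -30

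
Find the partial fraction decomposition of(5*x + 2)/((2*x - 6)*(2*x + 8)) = 9/(14*(x + 4)) + 17/(28*(x - 3))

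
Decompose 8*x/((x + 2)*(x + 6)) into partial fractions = 12/(x + 6) - 4/(x + 2)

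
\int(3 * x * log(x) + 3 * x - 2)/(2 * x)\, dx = (3*x - 2)*log(x)/2 + C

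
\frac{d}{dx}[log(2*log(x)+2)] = 1/(x*log(x) + x)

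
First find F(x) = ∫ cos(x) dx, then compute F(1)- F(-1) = 2*sin(1)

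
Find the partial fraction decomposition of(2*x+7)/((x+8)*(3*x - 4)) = 29/(28*(3*x - 4)) + 9/(28*(x + 8))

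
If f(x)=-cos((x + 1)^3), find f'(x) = 3*(x + 1)^2*sin(x^3 + 3*x^2 + 3*x + 1)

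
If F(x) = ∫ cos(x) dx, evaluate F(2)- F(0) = sin(2)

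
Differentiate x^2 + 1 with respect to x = 2*x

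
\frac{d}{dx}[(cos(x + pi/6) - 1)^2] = 2*sin(x + pi/6) - sin(2*x + pi/3)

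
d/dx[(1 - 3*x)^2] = 18*x - 6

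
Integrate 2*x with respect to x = x^2 + C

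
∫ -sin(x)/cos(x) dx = log(-2*cos(x)) + C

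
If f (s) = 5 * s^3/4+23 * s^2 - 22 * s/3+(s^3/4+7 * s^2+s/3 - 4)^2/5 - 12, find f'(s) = 3*s^5/40 + 7*s^4/2 + 118*s^3/3 + 107*s^2/20 + 1064*s/45 - 118/15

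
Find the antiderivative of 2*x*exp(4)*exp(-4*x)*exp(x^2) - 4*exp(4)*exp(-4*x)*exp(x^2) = exp((x - 2)^2) + C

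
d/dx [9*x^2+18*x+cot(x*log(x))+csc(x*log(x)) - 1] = 18*x - log(x)*cot(x*log(x))^2 - log(x)*cot(x*log(x))*csc(x*log(x)) - log(x) - cot(x*log(x))^2 - cot(x*log(x))*csc(x*log(x)) + 17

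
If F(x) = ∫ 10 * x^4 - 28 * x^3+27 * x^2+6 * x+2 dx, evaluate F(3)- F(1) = 186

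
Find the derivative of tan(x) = cos(x)^(-2)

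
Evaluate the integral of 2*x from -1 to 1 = 0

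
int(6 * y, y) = 3*y^2 + C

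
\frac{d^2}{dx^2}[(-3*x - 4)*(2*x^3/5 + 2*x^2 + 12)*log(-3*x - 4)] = (-216*x^3*log(-3*x - 4) - 126*x^3 - 972*x^2*log(-3*x - 4) - 594*x^2 - 1152*x*log(-3*x - 4) - 480*x - 320*log(-3*x - 4) - 540)/(15*x + 20)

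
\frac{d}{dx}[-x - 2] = -1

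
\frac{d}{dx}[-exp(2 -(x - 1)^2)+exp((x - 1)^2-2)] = (2*x*exp(2*x^2 - 4*x - 2) + 2*x - 2*exp(2*x^2 - 4*x - 2) - 2)*exp(-x^2 + 2*x + 1)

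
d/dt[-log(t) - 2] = -1/t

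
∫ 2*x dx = x^2 + C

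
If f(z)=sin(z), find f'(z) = cos(z)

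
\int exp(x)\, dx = exp(x) + C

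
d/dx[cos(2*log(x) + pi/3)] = -2*sin(2*log(x) + pi/3)/x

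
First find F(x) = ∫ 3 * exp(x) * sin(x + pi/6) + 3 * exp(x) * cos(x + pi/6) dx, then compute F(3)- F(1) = 3*E*(exp(2)*sin(pi/6 + 3) - sin(pi/6 + 1))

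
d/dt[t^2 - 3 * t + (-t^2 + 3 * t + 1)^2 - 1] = 4*t^3 - 18*t^2 + 16*t + 3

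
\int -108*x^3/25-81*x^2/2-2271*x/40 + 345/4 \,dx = -27*x^4/25 - 27*x^3/2 - 2271*x^2/80 + 345*x/4 + C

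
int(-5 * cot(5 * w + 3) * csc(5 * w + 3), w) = csc(5*w + 3) + C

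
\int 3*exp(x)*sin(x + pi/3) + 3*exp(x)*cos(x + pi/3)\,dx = 3*exp(x)*sin(x + pi/3) + C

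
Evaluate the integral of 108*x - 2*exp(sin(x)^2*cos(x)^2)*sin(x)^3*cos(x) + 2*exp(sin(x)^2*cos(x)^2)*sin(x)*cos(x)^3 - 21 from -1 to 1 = -42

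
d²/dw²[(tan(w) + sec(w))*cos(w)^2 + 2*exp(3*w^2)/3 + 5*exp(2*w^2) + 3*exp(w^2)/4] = 24*w^2*exp(3*w^2) + 80*w^2*exp(2*w^2) + 3*w^2*exp(w^2) + 4*exp(3*w^2) + 20*exp(2*w^2) + 3*exp(w^2)/2 - 2*sin(2*w) - cos(w)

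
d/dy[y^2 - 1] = 2*y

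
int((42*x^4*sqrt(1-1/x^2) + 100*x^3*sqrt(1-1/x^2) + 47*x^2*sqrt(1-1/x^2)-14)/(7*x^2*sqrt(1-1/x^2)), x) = 2*x^3 + 50*x^2/7 + 47*x/7 - 2*asec(x) + C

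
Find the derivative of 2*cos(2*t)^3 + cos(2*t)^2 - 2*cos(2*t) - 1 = 8*(-12*sin(t)^4 + 14*sin(t)^2 - 3)*sin(t)*cos(t)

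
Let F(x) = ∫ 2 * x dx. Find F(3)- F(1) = 8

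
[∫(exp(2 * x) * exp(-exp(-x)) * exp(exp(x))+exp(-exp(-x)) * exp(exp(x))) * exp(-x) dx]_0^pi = -1 + exp(-exp(-pi) + exp(pi))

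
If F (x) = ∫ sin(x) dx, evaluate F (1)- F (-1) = 0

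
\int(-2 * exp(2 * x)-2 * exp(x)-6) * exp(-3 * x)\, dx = (2*exp(2*x) + exp(x) + 2)*exp(-3*x) + C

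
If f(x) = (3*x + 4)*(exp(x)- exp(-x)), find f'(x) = (3*x*exp(2*x) + 3*x + 7*exp(2*x) + 1)*exp(-x)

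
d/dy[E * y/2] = E/2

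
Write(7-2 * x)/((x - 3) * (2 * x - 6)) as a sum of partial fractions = -1/(x - 3) + 1/(2*(x - 3)^2)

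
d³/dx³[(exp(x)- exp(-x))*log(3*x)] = (x^3*exp(2*x)*log(x) + x^3*exp(2*x)*log(3) + x^3*log(x) + x^3*log(3) + 3*x^2*exp(2*x) - 3*x^2 - 3*x*exp(2*x) - 3*x + 2*exp(2*x) - 2)*exp(-x)/x^3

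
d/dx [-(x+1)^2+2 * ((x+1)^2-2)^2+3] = 8*x^3 + 24*x^2 + 6*x - 10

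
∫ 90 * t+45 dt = 45*t^2 + 45*t + C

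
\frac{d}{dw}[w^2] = 2*w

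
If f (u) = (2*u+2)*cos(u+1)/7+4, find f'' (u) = -2*u*cos(u + 1)/7 - 4*sin(u + 1)/7 - 2*cos(u + 1)/7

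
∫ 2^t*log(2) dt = 2^t + C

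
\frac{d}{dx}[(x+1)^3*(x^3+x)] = 6*x^5 + 15*x^4 + 16*x^3 + 12*x^2 + 6*x + 1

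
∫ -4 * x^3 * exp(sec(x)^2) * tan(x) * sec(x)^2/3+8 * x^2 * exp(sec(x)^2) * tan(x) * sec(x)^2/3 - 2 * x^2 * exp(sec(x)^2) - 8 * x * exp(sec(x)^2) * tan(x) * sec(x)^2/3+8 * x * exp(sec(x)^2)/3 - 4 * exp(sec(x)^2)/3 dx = 2*x*(-x^2 + 2*x - 2)*exp(sec(x)^2)/3 + C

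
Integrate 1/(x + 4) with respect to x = log(x/4 + 1) + C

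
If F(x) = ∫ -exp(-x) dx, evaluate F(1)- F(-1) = -E + exp(-1)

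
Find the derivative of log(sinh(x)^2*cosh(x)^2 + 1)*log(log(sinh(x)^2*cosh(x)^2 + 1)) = (log(log((cosh(2*x) - 1)^2/4 + cosh(2*x)/2 + 1/2)) + 1)*sinh(4*x)/(2*(cosh(4*x)/8 + 7/8))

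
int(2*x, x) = x^2 + C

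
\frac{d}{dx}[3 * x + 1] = 3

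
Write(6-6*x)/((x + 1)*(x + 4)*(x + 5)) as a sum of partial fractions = 9/(x + 5) - 10/(x + 4) + 1/(x + 1)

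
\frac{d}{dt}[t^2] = 2*t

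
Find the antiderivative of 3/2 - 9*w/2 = -9*w^2/4 + 3*w/2 + C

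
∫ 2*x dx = x^2 + C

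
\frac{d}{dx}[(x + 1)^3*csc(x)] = (x + 1)^2*(-x*cos(x)/sin(x) + 3 - cos(x)/sin(x))/sin(x)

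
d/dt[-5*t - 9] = -5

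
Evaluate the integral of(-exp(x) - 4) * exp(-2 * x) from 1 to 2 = -exp(-1) - exp(-2) + 2*exp(-4)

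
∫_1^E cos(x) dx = -sin(1) + sin(E)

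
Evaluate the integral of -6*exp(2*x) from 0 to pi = 3 - 3*exp(2*pi)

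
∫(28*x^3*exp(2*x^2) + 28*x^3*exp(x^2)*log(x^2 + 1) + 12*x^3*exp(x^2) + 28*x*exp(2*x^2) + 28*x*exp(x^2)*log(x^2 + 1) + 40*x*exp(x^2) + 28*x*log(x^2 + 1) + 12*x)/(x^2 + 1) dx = 7*(exp(x^2) + log(x^2 + 1))^2 + 6*exp(x^2) + 6*log(x^2 + 1) + C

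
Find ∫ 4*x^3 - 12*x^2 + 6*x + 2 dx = x^4 - 4*x^3 + 3*x^2 + 2*x + C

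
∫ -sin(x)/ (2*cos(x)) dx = log(cos(x))/2 + C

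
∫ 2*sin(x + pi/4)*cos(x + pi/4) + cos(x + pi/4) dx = sin(2*x)/2 + sin(x + pi/4) + C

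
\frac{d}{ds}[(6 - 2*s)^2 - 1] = 8*s - 24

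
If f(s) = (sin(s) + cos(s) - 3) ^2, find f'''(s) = -8*cos(2*s) + 6*sqrt(2)*cos(s + pi/4)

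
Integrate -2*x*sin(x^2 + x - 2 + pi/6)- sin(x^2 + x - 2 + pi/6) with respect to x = cos(x^2 + x - 2 + pi/6) + C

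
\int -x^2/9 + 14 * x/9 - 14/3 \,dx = -x^3/27 + 7*x^2/9 - 14*x/3 + C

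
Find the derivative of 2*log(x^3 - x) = (6*x^2 - 2)/(x^3 - x)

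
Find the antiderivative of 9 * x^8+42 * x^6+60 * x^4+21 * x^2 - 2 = x^9 + 6*x^7 + 12*x^5 + 7*x^3 - 2*x + C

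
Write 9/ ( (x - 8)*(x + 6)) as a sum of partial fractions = -9/(14*(x + 6)) + 9/(14*(x - 8))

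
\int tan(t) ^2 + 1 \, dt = tan(t) + C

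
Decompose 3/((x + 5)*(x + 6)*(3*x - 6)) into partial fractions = 1/(8*(x + 6)) - 1/(7*(x + 5)) + 1/(56*(x - 2))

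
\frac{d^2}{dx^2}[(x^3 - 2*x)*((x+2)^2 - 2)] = 20*x^3 + 48*x^2 - 16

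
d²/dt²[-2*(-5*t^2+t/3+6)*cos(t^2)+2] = -40*t^4*cos(t^2) + 8*t^3*cos(t^2)/3 - 100*t^2*sin(t^2) + 48*t^2*cos(t^2) + 4*t*sin(t^2) + 24*sin(t^2) + 20*cos(t^2)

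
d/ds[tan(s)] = cos(s)^(-2)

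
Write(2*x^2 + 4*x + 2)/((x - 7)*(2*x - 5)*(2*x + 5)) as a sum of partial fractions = 9/(190*(2*x + 5)) - 49/(90*(2*x - 5)) + 128/(171*(x - 7))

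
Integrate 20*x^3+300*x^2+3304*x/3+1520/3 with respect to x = 5*x^4 + 100*x^3 + 1652*x^2/3 + 1520*x/3 + C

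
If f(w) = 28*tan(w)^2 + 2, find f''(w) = 168*tan(w)^4 + 224*tan(w)^2 + 56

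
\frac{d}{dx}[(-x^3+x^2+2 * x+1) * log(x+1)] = (-3*x^3*log(x + 1) - x^3 - x^2*log(x + 1) + x^2 + 4*x*log(x + 1) + 2*x + 2*log(x + 1) + 1)/(x + 1)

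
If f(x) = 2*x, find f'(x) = 2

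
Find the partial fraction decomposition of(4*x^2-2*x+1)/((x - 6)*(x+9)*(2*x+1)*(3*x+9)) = -8/(1105*(2*x + 1)) - 343/(4590*(x + 9)) + 43/(810*(x + 3)) + 133/(5265*(x - 6))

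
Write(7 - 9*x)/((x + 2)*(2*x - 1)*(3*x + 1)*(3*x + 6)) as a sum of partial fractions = -18/(25*(3*x + 1)) + 4/(75*(2*x - 1)) + 16/(75*(x + 2)) + 1/(3*(x + 2)^2)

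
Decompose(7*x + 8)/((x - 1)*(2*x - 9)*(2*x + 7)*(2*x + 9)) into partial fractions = 47/(396*(2*x + 9)) - 11/(96*(2*x + 7)) + 79/(2016*(2*x - 9)) - 5/(231*(x - 1))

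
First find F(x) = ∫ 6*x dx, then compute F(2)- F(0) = 12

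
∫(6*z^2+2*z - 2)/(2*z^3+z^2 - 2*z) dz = log(z*(2*z^2 + z - 2)) + C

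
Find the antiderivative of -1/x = -log(x) + C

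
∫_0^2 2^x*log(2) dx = 3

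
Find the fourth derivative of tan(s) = 24*tan(s)^5 + 40*tan(s)^3 + 16*tan(s)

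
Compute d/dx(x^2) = 2*x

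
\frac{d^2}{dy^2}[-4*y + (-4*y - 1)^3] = -384*y - 96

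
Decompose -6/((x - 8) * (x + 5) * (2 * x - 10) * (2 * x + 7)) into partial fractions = -8/(391*(2*x + 7)) + 1/(130*(x + 5)) + 1/(170*(x - 5)) - 1/(299*(x - 8))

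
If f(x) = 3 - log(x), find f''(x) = x^(-2)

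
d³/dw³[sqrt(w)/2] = 3/(16*w^(5/2))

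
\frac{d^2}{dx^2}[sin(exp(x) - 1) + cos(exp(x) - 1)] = sqrt(2)*(-exp(x)*cos(-exp(x) + pi/4 + 1) + sin(-exp(x) + pi/4 + 1))*exp(x)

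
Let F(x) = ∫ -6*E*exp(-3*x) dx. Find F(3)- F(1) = -2*exp(-2) + 2*exp(-8)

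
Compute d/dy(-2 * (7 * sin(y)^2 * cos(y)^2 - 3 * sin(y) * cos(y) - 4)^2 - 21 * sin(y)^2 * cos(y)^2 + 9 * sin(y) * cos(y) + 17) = 97*sin(4*y)/4 + 49*sin(8*y)/8 - 93*cos(2*y)/4 - 63*cos(6*y)/4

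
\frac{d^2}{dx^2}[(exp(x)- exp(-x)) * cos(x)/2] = -(exp(2*x) + 1)*exp(-x)*sin(x)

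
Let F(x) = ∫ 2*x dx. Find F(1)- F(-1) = 0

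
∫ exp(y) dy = exp(y) + C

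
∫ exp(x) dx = exp(x) + C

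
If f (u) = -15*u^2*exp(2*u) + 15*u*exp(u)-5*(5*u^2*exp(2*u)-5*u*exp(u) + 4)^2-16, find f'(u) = -500*u^4*exp(4*u) - 500*u^3*exp(4*u) + 750*u^3*exp(3*u) + 750*u^2*exp(3*u) - 680*u^2*exp(2*u) - 680*u*exp(2*u) + 215*u*exp(u) + 215*exp(u)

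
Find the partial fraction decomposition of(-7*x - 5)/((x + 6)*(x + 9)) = -58/(3*(x + 9)) + 37/(3*(x + 6))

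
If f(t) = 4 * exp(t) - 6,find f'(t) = 4*exp(t)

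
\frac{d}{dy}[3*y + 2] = 3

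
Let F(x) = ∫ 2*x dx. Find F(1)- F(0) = 1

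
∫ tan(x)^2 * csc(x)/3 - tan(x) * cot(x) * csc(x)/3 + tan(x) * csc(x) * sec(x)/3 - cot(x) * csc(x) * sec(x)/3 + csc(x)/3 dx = 2*(sin(x) + 1)/(3*sin(2*x)) + C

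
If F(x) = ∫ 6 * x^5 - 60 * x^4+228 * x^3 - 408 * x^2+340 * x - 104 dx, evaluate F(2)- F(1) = 0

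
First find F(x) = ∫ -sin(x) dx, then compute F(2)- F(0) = -1 + cos(2)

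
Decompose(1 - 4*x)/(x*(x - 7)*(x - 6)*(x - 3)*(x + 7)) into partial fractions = 29/(12740*(x + 7)) - 11/(360*(x - 3)) + 23/(234*(x - 6)) - 27/(392*(x - 7)) - 1/(882*x)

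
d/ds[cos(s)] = -sin(s)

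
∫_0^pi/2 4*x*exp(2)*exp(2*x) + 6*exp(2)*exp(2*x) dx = -2*exp(2) + (2 + pi)*exp(2 + pi)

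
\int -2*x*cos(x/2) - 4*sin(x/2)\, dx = -4*x*sin(x/2) + C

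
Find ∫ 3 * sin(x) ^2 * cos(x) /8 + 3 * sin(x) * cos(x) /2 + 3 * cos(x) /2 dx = (sin(x) + 2)^3/8 + C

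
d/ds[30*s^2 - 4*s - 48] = 60*s - 4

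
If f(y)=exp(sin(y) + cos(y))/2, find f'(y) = sqrt(2)*exp(sin(y))*exp(cos(y))*cos(y + pi/4)/2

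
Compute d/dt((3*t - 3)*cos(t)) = -3*t*sin(t) + 3*sin(t) + 3*cos(t)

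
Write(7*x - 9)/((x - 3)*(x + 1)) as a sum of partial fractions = 4/(x + 1) + 3/(x - 3)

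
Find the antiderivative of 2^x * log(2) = 2^x + C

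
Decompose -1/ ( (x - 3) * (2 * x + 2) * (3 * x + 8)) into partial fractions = -9/(170*(3*x + 8)) + 1/(40*(x + 1)) - 1/(136*(x - 3))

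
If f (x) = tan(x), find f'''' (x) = 24*tan(x)^5 + 40*tan(x)^3 + 16*tan(x)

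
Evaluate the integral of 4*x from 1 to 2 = 6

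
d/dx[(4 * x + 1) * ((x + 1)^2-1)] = 12*x^2 + 18*x + 2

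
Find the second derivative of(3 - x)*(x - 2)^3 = -12*x^2 + 54*x - 60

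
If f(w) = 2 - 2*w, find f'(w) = -2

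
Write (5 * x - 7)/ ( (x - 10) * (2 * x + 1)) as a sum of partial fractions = 19/(21*(2*x + 1)) + 43/(21*(x - 10))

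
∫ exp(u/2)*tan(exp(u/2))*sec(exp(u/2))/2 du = sec(exp(u/2)) + C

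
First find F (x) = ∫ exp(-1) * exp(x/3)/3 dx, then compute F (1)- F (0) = -exp(-1) + exp(-2/3)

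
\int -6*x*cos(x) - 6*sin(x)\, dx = -6*x*sin(x) + C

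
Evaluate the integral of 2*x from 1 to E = -1 + exp(2)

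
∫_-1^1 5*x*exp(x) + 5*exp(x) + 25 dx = 5*exp(-1) + 5*E + 50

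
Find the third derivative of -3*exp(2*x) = -24*exp(2*x)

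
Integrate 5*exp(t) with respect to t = 5*exp(t) + C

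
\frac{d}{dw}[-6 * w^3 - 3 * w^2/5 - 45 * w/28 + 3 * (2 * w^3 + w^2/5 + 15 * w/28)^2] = 72*w^5 + 12*w^4 + 4584*w^3/175 - 225*w^2/14 + 1023*w/1960 - 45/28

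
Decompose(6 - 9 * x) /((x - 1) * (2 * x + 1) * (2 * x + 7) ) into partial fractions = 25/(18*(2*x + 7)) - 7/(6*(2*x + 1)) - 1/(9*(x - 1))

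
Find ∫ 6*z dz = 3*z^2 + C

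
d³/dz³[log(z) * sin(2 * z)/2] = (-4*z^3*log(z)*cos(2*z) - 6*z^2*sin(2*z) - 3*z*cos(2*z) + sin(2*z))/z^3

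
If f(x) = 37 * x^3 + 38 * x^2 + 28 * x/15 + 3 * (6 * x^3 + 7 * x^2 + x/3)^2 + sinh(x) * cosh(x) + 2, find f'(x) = 648*x^5 + 1260*x^4 + 636*x^3 + 153*x^2 + 230*x/3 + cosh(2*x) + 28/15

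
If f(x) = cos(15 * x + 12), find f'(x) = -15*sin(15*x + 12)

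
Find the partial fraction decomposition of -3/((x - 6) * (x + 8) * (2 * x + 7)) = 4/(57*(2*x + 7)) - 1/(42*(x + 8)) - 3/(266*(x - 6))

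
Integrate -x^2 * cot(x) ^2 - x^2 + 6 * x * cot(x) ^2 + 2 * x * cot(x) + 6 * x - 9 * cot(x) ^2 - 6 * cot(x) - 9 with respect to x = (x - 3)^2*cot(x) + C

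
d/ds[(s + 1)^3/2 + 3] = 3*s^2/2 + 3*s + 3/2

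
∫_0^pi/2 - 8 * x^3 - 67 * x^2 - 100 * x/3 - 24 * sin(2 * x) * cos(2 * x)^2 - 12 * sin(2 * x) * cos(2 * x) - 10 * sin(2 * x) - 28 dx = (pi/3 + 7)*(-3*pi^3/8 - 2*pi - pi^2/2) - 18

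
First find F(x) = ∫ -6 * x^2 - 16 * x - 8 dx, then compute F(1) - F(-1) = -20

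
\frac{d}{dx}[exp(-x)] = -exp(-x)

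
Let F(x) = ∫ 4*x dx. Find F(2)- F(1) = 6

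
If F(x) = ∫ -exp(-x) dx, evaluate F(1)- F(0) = -1 + exp(-1)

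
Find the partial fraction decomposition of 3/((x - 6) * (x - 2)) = -3/(4*(x - 2)) + 3/(4*(x - 6))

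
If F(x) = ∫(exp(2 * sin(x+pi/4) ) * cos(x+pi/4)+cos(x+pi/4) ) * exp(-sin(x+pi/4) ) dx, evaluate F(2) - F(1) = -exp(sin(pi/4 + 1)) - exp(-sin(pi/4 + 2)) + exp(-sin(pi/4 + 1)) + exp(sin(pi/4 + 2))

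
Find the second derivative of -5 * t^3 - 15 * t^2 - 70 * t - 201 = -30*t - 30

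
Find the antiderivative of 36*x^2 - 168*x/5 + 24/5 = 12*x^3 - 84*x^2/5 + 24*x/5 + C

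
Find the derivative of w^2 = 2*w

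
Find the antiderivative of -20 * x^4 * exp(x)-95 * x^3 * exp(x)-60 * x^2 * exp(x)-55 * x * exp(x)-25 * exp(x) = -5*x*(4*x^3 + 3*x^2 + 3*x + 5)*exp(x) + C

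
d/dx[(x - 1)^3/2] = 3*x^2/2 - 3*x + 3/2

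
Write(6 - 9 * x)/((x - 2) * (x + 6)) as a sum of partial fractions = -15/(2*(x + 6)) - 3/(2*(x - 2))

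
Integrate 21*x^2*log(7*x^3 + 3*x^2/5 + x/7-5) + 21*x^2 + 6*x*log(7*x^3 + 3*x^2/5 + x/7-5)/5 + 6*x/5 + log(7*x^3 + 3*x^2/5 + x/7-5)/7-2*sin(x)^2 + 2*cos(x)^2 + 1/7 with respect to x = (245*x^3 + 21*x^2 + 5*x - 175)*log(7*x^3 + 3*x^2/5 + x/7 - 5)/35 + sin(2*x) + C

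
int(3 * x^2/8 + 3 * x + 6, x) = x^3/8 + 3*x^2/2 + 6*x + C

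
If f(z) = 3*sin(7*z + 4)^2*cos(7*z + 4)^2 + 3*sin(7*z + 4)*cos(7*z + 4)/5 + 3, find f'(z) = 21*sin(28*z + 16)/2 + 21*cos(14*z + 8)/5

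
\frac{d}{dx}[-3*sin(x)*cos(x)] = -3*cos(2*x)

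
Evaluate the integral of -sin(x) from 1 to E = cos(E) - cos(1)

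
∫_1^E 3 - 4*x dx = -2*exp(2) - 1 + 3*E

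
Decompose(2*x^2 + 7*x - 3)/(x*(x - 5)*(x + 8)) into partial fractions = 69/(104*(x + 8)) + 82/(65*(x - 5)) + 3/(40*x)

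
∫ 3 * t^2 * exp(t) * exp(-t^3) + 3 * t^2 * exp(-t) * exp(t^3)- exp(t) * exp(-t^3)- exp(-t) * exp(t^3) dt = -exp(-t^3 + t) + exp(t^3 - t) + C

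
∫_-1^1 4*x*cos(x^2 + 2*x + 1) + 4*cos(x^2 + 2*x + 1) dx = 2*sin(4)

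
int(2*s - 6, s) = s^2 - 6*s + C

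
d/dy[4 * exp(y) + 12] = 4*exp(y)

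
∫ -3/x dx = -3*log(2*x) + C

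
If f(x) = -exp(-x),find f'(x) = exp(-x)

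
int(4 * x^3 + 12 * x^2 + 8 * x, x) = x^4 + 4*x^3 + 4*x^2 + C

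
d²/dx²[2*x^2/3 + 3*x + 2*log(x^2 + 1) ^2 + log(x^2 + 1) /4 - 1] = (8*x^4 - 48*x^2*log(x^2 + 1) + 109*x^2 + 48*log(x^2 + 1) + 11)/(6*x^4 + 12*x^2 + 6)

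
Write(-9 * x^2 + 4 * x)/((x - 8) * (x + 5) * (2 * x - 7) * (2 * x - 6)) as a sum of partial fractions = 385/(153*(2*x - 7)) + 245/(3536*(x + 5)) - 69/(80*(x - 3)) - 272/(585*(x - 8))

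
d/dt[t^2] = 2*t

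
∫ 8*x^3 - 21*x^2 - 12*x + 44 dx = 2*x^4 - 7*x^3 - 6*x^2 + 44*x + C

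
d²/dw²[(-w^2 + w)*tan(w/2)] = -w^2*sin(w/2)/(2*cos(w/2)^3) + w*sin(w/2)/(2*cos(w/2)^3) - 2*w/cos(w/2)^2 - 2*tan(w/2) + cos(w/2)^(-2)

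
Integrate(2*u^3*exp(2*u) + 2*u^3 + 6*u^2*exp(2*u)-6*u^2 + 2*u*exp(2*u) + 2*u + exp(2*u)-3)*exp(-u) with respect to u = 2*(2*u^3 + 2*u - 1)*sinh(u) + C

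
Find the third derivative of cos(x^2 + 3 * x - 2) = 8*x^3*sin(x^2 + 3*x - 2) + 36*x^2*sin(x^2 + 3*x - 2) + 54*x*sin(x^2 + 3*x - 2) - 12*x*cos(x^2 + 3*x - 2) + 27*sin(x^2 + 3*x - 2) - 18*cos(x^2 + 3*x - 2)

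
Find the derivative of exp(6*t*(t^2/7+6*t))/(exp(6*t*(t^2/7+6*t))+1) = (18*t^2*exp(6*t^3/7 + 36*t^2) + 504*t*exp(6*t^3/7 + 36*t^2))/(7*exp(72*t^2)*exp(12*t^3/7) + 14*exp(36*t^2)*exp(6*t^3/7) + 7)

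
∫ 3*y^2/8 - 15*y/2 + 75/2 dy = y^3/8 - 15*y^2/4 + 75*y/2 + C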